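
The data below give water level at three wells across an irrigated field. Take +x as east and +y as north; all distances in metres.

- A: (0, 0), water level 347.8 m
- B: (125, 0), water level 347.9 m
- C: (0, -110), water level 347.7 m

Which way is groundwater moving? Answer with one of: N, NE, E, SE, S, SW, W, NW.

SW

∂h/∂x = (347.9 − 347.8) / (125 − 0) = +0.0008000
∂h/∂y = (347.7 − 347.8) / (-110 − 0) = +0.0009091
Flow = −∇h = (-0.0008000 east, -0.0009091 north), which points southwest.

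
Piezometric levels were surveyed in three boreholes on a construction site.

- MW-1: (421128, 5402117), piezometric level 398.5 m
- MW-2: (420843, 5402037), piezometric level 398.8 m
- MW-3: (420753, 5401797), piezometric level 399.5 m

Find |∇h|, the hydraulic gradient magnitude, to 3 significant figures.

0.00283

With h = a·x + b·y + c and MW-1 as origin, the differences give:
  (-285)·a + (-80)·b = +0.3
  (-375)·a + (-320)·b = +1.0
Eliminate b (×(-320) and ×(-80), subtract): 61200·a = -16.00 → a = ∂h/∂x = -0.0002614
Back-substitute: b = ∂h/∂y = -0.002819.
|∇h| = √(-0.0002614² + -0.002819²) = 0.002831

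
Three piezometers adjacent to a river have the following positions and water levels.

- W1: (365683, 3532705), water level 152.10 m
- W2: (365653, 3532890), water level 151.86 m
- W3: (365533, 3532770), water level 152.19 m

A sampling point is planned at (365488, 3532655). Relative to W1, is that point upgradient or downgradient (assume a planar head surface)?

With h = a·x + b·y + c and W1 as origin, the differences give:
  (-30)·a + 185·b = -0.24
  (-150)·a + 65·b = +0.09
Eliminate b (×65 and ×185, subtract): 25800·a = -32.250 → a = ∂h/∂x = -0.001250
Back-substitute: b = ∂h/∂y = -0.001500.
Head at (365488, 3532655) = 152.10 + (-0.001250)·(-195) + (-0.001500)·(-50) = 152.42 m.
That is higher than the 152.10 m at W1, so the point is upgradient.

upgradient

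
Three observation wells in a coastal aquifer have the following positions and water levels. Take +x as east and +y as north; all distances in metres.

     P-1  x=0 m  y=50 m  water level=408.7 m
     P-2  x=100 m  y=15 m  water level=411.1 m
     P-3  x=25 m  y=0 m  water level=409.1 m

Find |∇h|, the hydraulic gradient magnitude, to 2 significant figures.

0.026

With h = a·x + b·y + c and P-1 as origin, the differences give:
  100·a + (-35)·b = +2.4
  25·a + (-50)·b = +0.4
Eliminate b (×(-50) and ×(-35), subtract): -4125·a = -106.00 → a = ∂h/∂x = +0.02570
Back-substitute: b = ∂h/∂y = +0.004848.
|∇h| = √(0.02570² + 0.004848²) = 0.02615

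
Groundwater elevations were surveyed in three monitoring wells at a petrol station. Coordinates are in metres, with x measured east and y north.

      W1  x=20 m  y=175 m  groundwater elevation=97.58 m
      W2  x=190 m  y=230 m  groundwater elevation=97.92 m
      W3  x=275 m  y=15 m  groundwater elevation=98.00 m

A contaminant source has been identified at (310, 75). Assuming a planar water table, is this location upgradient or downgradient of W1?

Differences from W1: to W2 (Δx, Δy, Δh) = (170, 55, +0.34); to W3 = (255, -160, +0.42).
Determinant of the coordinate differences = 170·(-160) − 255·55 = -41225.
∂h/∂x = [(+0.34)·(-160) − (+0.42)·55] / -41225 = +0.001880
∂h/∂y = [170·(+0.42) − 255·(+0.34)] / -41225 = +0.0003711
Head at (310, 75) = 97.58 + (+0.001880)·(290) + (+0.0003711)·(-100) = 98.09 m.
That is higher than the 97.58 m at W1, so the point is upgradient.

upgradient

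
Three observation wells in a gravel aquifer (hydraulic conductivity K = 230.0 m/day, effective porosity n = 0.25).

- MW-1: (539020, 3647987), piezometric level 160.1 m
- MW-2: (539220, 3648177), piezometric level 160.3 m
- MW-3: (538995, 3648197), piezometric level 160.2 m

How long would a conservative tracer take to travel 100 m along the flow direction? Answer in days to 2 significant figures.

With h = a·x + b·y + c and MW-1 as origin, the differences give:
  200·a + 190·b = +0.2
  (-25)·a + 210·b = +0.1
Eliminate b (×210 and ×190, subtract): 46750·a = 23.00 → a = ∂h/∂x = +0.0004920
Back-substitute: b = ∂h/∂y = +0.0005348.
|∇h| = √(0.0004920² + 0.0005348²) = 0.0007267
Seepage velocity v = K·i/n = 230.0 × 0.0007267 / 0.25 = 0.6686 m/day.
t = 100 / 0.6686 = 149.6 days.

150 days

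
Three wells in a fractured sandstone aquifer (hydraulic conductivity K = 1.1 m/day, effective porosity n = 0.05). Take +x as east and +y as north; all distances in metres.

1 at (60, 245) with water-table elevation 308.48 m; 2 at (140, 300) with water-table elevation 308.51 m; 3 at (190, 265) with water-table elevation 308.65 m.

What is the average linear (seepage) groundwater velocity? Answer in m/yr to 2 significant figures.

19 m/yr

Taking 1 as reference: 2−1 = (80, 55, +0.03); 3−1 = (130, 20, +0.17).
Determinant of the coordinate differences = 80·20 − 130·55 = -5550.
∂h/∂x = [(+0.03)·20 − (+0.17)·55] / -5550 = +0.001577
∂h/∂y = [80·(+0.17) − 130·(+0.03)] / -5550 = -0.001748
|∇h| = √(0.001577² + -0.001748²) = 0.002354
Seepage velocity v = K·i/n = 1.1 × 0.002354 / 0.05 = 0.05179 m/day = 18.92 m/yr.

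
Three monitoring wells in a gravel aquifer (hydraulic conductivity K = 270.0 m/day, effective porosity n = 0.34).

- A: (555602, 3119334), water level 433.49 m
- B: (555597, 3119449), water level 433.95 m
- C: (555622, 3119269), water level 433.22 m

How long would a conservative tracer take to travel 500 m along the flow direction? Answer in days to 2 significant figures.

160 days

Differences from A: to B (Δx, Δy, Δh) = (-5, 115, +0.46); to C = (20, -65, -0.27).
Solve a·Δx + b·Δy = Δh: det = (-5)·(-65) − 20·115 = -1975.
∂h/∂x = [(+0.46)·(-65) − (-0.27)·115] / -1975 = -0.0005823
∂h/∂y = [(-5)·(-0.27) − 20·(+0.46)] / -1975 = +0.003975
|∇h| = √(-0.0005823² + 0.003975²) = 0.004017
Seepage velocity v = K·i/n = 270.0 × 0.004017 / 0.34 = 3.19 m/day.
t = 500 / 3.19 = 156.7 days.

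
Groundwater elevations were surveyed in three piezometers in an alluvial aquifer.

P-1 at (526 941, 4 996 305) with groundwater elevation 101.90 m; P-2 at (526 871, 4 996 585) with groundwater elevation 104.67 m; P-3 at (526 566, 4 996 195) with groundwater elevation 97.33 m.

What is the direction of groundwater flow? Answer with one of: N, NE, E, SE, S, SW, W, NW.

Three-point gradient (reference P-1): Δ to P-2 = (-70, 280, +2.77), Δ to P-3 = (-375, -110, -4.57).
∂h/∂x = +0.008650, ∂h/∂y = +0.01206 (det = 112700).
Flow = −∇h = (-0.008650 east, -0.01206 north), which points southwest.

SW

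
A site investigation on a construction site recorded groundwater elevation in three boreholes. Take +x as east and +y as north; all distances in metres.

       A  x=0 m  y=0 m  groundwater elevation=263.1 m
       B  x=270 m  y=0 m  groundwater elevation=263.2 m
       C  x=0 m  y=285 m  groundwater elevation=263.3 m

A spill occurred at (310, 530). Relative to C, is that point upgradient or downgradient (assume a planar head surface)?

upgradient

∂h/∂x = (263.2 − 263.1) / (270 − 0) = +0.0003704
∂h/∂y = (263.3 − 263.1) / (285 − 0) = +0.0007018
Head at (310, 530) = 263.1 + (+0.0003704)·(310) + (+0.0007018)·(530) = 263.59 m.
That is higher than the 263.3 m at C, so the point is upgradient.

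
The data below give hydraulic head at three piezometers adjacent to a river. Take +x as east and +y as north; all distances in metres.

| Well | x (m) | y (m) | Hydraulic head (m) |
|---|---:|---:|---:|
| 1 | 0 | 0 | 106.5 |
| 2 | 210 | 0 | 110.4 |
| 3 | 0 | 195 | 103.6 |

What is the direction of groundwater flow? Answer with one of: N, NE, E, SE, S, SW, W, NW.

NW

∂h/∂x = (110.4 − 106.5) / (210 − 0) = +0.01857
∂h/∂y = (103.6 − 106.5) / (195 − 0) = -0.01487
Flow = −∇h = (-0.01857 east, +0.01487 north), which points northwest.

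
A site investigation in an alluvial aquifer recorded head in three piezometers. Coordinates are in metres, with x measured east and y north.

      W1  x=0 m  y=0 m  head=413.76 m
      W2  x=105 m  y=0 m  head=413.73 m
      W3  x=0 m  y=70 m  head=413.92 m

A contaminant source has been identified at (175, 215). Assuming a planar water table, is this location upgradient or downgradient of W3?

∂h/∂x = (413.73 − 413.76) / (105 − 0) = -0.0002857
∂h/∂y = (413.92 − 413.76) / (70 − 0) = +0.002286
Head at (175, 215) = 413.76 + (-0.0002857)·(175) + (+0.002286)·(215) = 414.20 m.
That is higher than the 413.92 m at W3, so the point is upgradient.

upgradient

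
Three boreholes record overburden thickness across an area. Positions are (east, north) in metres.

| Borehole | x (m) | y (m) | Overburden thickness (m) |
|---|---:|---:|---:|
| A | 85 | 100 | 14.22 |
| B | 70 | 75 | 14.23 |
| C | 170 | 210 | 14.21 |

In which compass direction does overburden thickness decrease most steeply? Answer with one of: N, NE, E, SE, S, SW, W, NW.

Differences from A: to B (Δx, Δy, Δh) = (-15, -25, +0.01); to C = (85, 110, -0.01).
Determinant of the coordinate differences = (-15)·110 − 85·(-25) = 475.
∂d/∂x = [(+0.01)·110 − (-0.01)·(-25)] / 475 = +0.001789
∂d/∂y = [(-15)·(-0.01) − 85·(+0.01)] / 475 = -0.001474
Steepest decrease is along −∇f = (-0.001789 E, +0.001474 N) → northwest.

NW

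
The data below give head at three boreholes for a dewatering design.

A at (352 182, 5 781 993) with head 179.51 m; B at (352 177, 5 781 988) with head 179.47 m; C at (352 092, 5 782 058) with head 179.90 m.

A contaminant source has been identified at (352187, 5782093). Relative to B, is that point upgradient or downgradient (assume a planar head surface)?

With h = a·x + b·y + c and A as origin, the differences give:
  (-5)·a + (-5)·b = -0.04
  (-90)·a + 65·b = +0.39
Eliminate b (×65 and ×(-5), subtract): -775·a = -0.650 → a = ∂h/∂x = +0.0008387
Back-substitute: b = ∂h/∂y = +0.007161.
Head at (352187, 5782093) = 179.51 + (+0.0008387)·(5) + (+0.007161)·(100) = 180.23 m.
That is higher than the 179.47 m at B, so the point is upgradient.

upgradient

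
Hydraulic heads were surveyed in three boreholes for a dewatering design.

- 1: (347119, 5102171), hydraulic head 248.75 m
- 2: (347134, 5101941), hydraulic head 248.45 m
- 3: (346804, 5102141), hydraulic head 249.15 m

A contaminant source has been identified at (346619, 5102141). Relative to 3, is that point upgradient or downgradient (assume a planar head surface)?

upgradient

Differences from 1: to 2 (Δx, Δy, Δh) = (15, -230, -0.30); to 3 = (-315, -30, +0.40).
Solve a·Δx + b·Δy = Δh: det = 15·(-30) − (-315)·(-230) = -72900.
∂h/∂x = [(-0.30)·(-30) − (+0.40)·(-230)] / -72900 = -0.001385
∂h/∂y = [15·(+0.40) − (-315)·(-0.30)] / -72900 = +0.001214
Head at (346619, 5102141) = 248.75 + (-0.001385)·(-500) + (+0.001214)·(-30) = 249.41 m.
That is higher than the 249.15 m at 3, so the point is upgradient.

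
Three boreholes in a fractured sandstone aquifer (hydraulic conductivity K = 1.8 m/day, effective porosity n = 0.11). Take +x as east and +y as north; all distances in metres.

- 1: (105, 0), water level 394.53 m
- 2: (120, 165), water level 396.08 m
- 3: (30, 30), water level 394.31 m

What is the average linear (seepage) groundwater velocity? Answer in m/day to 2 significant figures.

Differences from 1: to 2 (Δx, Δy, Δh) = (15, 165, +1.55); to 3 = (-75, 30, -0.22).
Solve a·Δx + b·Δy = Δh: det = 15·30 − (-75)·165 = 12825.
∂h/∂x = [(+1.55)·30 − (-0.22)·165] / 12825 = +0.006456
∂h/∂y = [15·(-0.22) − (-75)·(+1.55)] / 12825 = +0.008807
|∇h| = √(0.006456² + 0.008807²) = 0.01092
Seepage velocity v = K·i/n = 1.8 × 0.01092 / 0.11 = 0.1787 m/day.

0.18 m/day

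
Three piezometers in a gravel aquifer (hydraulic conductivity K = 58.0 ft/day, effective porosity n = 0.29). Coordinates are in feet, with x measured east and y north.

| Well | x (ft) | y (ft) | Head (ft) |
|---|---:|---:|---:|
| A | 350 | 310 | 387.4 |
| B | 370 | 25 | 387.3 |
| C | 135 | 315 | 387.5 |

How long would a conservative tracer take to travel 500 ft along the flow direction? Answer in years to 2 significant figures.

12 years

Taking A as reference: B−A = (20, -285, -0.1); C−A = (-215, 5, +0.1).
Determinant of the coordinate differences = 20·5 − (-215)·(-285) = -61175.
∂h/∂x = [(-0.1)·5 − (+0.1)·(-285)] / -61175 = -0.0004577
∂h/∂y = [20·(+0.1) − (-215)·(-0.1)] / -61175 = +0.0003188
|∇h| = √(-0.0004577² + 0.0003188²) = 0.0005578
Seepage velocity v = K·i/n = 58.0 × 0.0005578 / 0.29 = 0.1116 ft/day.
t = 500 / 0.1116 = 4480 days = 12.3 years.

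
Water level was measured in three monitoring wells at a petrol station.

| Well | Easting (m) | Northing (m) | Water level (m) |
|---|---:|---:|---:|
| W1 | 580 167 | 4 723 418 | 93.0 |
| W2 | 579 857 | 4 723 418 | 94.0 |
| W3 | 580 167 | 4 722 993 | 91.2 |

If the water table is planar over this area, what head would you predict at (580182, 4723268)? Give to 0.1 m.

∂h/∂x = (94.0 − 93.0) / (579857 − 580167) = -0.003226
∂h/∂y = (91.2 − 93.0) / (4722993 − 4723418) = +0.004235
h(580182, 4723268) = 93.0 + (-0.003226)·(15) + (+0.004235)·(-150) = 93.0 -0.048 -0.635 = 92.316 m.

92.3 m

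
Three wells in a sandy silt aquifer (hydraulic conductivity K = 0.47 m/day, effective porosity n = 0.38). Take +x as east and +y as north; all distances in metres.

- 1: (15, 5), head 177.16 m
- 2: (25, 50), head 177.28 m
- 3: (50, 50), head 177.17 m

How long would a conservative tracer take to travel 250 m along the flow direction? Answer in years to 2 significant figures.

97 years

Taking 1 as reference: 2−1 = (10, 45, +0.12); 3−1 = (35, 45, +0.01).
Determinant of the coordinate differences = 10·45 − 35·45 = -1125.
∂h/∂x = [(+0.12)·45 − (+0.01)·45] / -1125 = -0.004400
∂h/∂y = [10·(+0.01) − 35·(+0.12)] / -1125 = +0.003644
|∇h| = √(-0.004400² + 0.003644²) = 0.005713
Seepage velocity v = K·i/n = 0.47 × 0.005713 / 0.38 = 0.007066 m/day.
t = 250 / 0.007066 = 3.538e+04 days = 96.9 years.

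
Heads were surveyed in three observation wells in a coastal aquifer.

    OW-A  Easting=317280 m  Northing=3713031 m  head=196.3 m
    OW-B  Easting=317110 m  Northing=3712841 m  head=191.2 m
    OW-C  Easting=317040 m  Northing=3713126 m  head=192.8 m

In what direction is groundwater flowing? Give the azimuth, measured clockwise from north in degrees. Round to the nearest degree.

241°

Differences from OW-A: to OW-B (Δx, Δy, Δh) = (-170, -190, -5.1); to OW-C = (-240, 95, -3.5).
Solve a·Δx + b·Δy = Δh: det = (-170)·95 − (-240)·(-190) = -61750.
∂h/∂x = [(-5.1)·95 − (-3.5)·(-190)] / -61750 = +0.01862
∂h/∂y = [(-170)·(-3.5) − (-240)·(-5.1)] / -61750 = +0.01019
Flow direction (−∇h) has components (-0.01862 E, -0.01019 N).
Azimuth = atan2(E, N) = atan2(-0.01862, -0.01019) = 241.3° ≈ 241°.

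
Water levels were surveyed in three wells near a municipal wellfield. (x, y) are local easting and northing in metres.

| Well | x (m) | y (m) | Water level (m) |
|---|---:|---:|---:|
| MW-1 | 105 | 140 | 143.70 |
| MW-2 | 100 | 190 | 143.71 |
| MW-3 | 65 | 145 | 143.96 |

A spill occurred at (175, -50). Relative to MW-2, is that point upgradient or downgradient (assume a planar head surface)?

Taking MW-1 as reference: MW-2−MW-1 = (-5, 50, +0.01); MW-3−MW-1 = (-40, 5, +0.26).
Determinant of the coordinate differences = (-5)·5 − (-40)·50 = 1975.
∂h/∂x = [(+0.01)·5 − (+0.26)·50] / 1975 = -0.006557
∂h/∂y = [(-5)·(+0.26) − (-40)·(+0.01)] / 1975 = -0.0004557
Head at (175, -50) = 143.70 + (-0.006557)·(70) + (-0.0004557)·(-190) = 143.33 m.
That is lower than the 143.71 m at MW-2, so the point is downgradient.

downgradient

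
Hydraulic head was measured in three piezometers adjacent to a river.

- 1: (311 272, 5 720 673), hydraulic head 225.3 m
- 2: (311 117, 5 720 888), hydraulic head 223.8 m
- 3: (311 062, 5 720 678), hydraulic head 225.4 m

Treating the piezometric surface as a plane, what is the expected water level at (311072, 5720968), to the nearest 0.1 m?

223.2 m

Three-point gradient (reference 1): Δ to 2 = (-155, 215, -1.5), Δ to 3 = (-210, 5, +0.1).
∂h/∂x = -0.0006535, ∂h/∂y = -0.007448 (det = 44375).
h(311072, 5720968) = 225.3 + (-0.0006535)·(-200) + (-0.007448)·(295) = 225.3 +0.131 -2.197 = 223.234 m.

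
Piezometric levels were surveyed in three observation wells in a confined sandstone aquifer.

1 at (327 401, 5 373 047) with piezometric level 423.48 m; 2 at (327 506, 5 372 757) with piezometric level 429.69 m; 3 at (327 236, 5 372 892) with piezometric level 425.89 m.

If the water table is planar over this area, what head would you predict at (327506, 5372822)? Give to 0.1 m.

428.4 m

Three-point gradient (reference 1): Δ to 2 = (105, -290, +6.21), Δ to 3 = (-165, -155, +2.41).
∂h/∂x = +0.004112, ∂h/∂y = -0.01993 (det = -64125).
h(327506, 5372822) = 423.48 + (+0.004112)·(105) + (-0.01993)·(-225) = 423.48 +0.432 +4.483 = 428.395 m.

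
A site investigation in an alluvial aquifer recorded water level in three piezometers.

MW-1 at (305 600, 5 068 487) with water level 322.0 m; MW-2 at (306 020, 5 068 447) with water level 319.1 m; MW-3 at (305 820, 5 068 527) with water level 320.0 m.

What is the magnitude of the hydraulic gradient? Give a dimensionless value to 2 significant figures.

Differences from MW-1: to MW-2 (Δx, Δy, Δh) = (420, -40, -2.9); to MW-3 = (220, 40, -2.0).
Solve a·Δx + b·Δy = Δh: det = 420·40 − 220·(-40) = 25600.
∂h/∂x = [(-2.9)·40 − (-2.0)·(-40)] / 25600 = -0.007656
∂h/∂y = [420·(-2.0) − 220·(-2.9)] / 25600 = -0.007891
|∇h| = √(-0.007656² + -0.007891²) = 0.01099

0.011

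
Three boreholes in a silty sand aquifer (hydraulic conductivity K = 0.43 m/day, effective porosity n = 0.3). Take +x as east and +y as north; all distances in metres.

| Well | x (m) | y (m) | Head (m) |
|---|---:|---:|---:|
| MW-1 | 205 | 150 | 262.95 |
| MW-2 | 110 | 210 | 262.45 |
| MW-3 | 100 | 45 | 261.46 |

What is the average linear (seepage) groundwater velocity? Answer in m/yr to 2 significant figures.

5.4 m/yr

Differences from MW-1: to MW-2 (Δx, Δy, Δh) = (-95, 60, -0.50); to MW-3 = (-105, -105, -1.49).
Solve a·Δx + b·Δy = Δh: det = (-95)·(-105) − (-105)·60 = 16275.
∂h/∂x = [(-0.50)·(-105) − (-1.49)·60] / 16275 = +0.008719
∂h/∂y = [(-95)·(-1.49) − (-105)·(-0.50)] / 16275 = +0.005472
|∇h| = √(0.008719² + 0.005472²) = 0.01029
Seepage velocity v = K·i/n = 0.43 × 0.01029 / 0.3 = 0.01475 m/day = 5.387 m/yr.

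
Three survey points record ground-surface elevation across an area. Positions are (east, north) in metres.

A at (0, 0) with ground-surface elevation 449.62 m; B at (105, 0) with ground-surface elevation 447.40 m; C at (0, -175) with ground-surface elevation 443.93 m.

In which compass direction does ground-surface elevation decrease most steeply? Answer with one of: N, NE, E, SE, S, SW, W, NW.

SE

∂z/∂x = (447.40 − 449.62) / (105 − 0) = -0.02114
∂z/∂y = (443.93 − 449.62) / (-175 − 0) = +0.03251
Steepest decrease is along −∇f = (+0.02114 E, -0.03251 N) → southeast.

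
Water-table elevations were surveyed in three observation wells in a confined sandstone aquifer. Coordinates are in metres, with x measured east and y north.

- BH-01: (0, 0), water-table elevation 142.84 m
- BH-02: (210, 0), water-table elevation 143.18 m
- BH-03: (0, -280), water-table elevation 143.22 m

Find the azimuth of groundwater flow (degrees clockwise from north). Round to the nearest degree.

310°

∂h/∂x = (143.18 − 142.84) / (210 − 0) = +0.001619
∂h/∂y = (143.22 − 142.84) / (-280 − 0) = -0.001357
Flow direction (−∇h) has components (-0.001619 E, +0.001357 N).
Azimuth = atan2(E, N) = atan2(-0.001619, +0.001357) = 310.0° ≈ 310°.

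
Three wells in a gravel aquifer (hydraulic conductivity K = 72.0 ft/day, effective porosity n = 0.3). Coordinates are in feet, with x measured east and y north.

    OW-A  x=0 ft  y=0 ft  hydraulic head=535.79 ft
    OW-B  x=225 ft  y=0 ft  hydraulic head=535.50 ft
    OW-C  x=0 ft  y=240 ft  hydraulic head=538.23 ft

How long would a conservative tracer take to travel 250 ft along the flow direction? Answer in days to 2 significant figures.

100 days

∂h/∂x = (535.50 − 535.79) / (225 − 0) = -0.001289
∂h/∂y = (538.23 − 535.79) / (240 − 0) = +0.01017
|∇h| = √(-0.001289² + 0.01017²) = 0.01025
Seepage velocity v = K·i/n = 72.0 × 0.01025 / 0.3 = 2.46 ft/day.
t = 250 / 2.46 = 101.6 days.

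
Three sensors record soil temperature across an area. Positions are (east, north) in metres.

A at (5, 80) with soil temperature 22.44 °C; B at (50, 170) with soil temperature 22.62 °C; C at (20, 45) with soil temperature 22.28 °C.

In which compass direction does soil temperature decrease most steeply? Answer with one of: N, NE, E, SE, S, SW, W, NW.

With T = a·x + b·y + c and A as origin, the differences give:
  45·a + 90·b = +0.18
  15·a + (-35)·b = -0.16
Eliminate b (×(-35) and ×90, subtract): -2925·a = 8.100 → a = ∂T/∂x = -0.002769
Back-substitute: b = ∂T/∂y = +0.003385.
Steepest decrease is along −∇f = (+0.002769 E, -0.003385 N) → southeast.

SE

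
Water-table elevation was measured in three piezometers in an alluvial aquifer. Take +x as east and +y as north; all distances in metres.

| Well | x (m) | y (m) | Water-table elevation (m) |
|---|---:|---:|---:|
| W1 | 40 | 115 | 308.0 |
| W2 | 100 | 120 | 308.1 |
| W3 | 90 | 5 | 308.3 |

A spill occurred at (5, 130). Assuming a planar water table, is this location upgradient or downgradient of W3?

Three-point gradient (reference W1): Δ to W2 = (60, 5, +0.1), Δ to W3 = (50, -110, +0.3).
∂h/∂x = +0.001825, ∂h/∂y = -0.001898 (det = -6850).
Head at (5, 130) = 308.0 + (+0.001825)·(-35) + (-0.001898)·(15) = 307.91 m.
That is lower than the 308.3 m at W3, so the point is downgradient.

downgradient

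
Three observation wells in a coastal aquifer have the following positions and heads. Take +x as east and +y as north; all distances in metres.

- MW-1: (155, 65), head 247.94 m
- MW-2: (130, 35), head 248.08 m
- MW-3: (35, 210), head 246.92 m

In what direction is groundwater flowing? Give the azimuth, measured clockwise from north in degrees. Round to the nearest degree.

346°

With h = a·x + b·y + c and MW-1 as origin, the differences give:
  (-25)·a + (-30)·b = +0.14
  (-120)·a + 145·b = -1.02
Eliminate b (×145 and ×(-30), subtract): -7225·a = -10.300 → a = ∂h/∂x = +0.001426
Back-substitute: b = ∂h/∂y = -0.005855.
Flow direction (−∇h) has components (-0.001426 E, +0.005855 N).
Azimuth = atan2(E, N) = atan2(-0.001426, +0.005855) = 346.3° ≈ 346°.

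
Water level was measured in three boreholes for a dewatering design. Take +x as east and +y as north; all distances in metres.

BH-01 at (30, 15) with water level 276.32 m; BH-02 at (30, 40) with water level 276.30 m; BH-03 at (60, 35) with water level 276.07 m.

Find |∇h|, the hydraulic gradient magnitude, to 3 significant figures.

0.00784

Three-point gradient (reference BH-01): Δ to BH-02 = (0, 25, -0.02), Δ to BH-03 = (30, 20, -0.25).
∂h/∂x = -0.007800, ∂h/∂y = -0.0008000 (det = -750).
|∇h| = √(-0.007800² + -0.0008000²) = 0.007841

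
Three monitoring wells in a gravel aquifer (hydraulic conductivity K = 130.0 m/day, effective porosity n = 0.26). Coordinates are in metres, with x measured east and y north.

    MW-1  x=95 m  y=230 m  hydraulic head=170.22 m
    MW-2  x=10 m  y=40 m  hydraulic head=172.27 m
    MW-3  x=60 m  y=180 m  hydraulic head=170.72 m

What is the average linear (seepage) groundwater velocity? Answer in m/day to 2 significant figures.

With h = a·x + b·y + c and MW-1 as origin, the differences give:
  (-85)·a + (-190)·b = +2.05
  (-35)·a + (-50)·b = +0.50
Eliminate b (×(-50) and ×(-190), subtract): -2400·a = -7.500 → a = ∂h/∂x = +0.003125
Back-substitute: b = ∂h/∂y = -0.01219.
|∇h| = √(0.003125² + -0.01219²) = 0.01258
Seepage velocity v = K·i/n = 130.0 × 0.01258 / 0.26 = 6.29 m/day.

6.3 m/day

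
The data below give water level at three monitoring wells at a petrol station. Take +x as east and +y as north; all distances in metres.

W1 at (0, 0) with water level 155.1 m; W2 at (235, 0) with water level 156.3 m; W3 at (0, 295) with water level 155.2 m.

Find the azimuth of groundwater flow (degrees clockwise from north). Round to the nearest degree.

∂h/∂x = (156.3 − 155.1) / (235 − 0) = +0.005106
∂h/∂y = (155.2 − 155.1) / (295 − 0) = +0.0003390
Flow direction (−∇h) has components (-0.005106 E, -0.0003390 N).
Azimuth = atan2(E, N) = atan2(-0.005106, -0.0003390) = 266.2° ≈ 266°.

266°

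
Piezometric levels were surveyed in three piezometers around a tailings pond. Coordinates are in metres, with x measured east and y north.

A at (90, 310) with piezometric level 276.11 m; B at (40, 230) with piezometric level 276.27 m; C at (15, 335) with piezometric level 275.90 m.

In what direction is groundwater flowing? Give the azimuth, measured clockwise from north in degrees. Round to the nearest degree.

With h = a·x + b·y + c and A as origin, the differences give:
  (-50)·a + (-80)·b = +0.16
  (-75)·a + 25·b = -0.21
Eliminate b (×25 and ×(-80), subtract): -7250·a = -12.800 → a = ∂h/∂x = +0.001766
Back-substitute: b = ∂h/∂y = -0.003103.
Flow direction (−∇h) has components (-0.001766 E, +0.003103 N).
Azimuth = atan2(E, N) = atan2(-0.001766, +0.003103) = 330.4° ≈ 330°.

330°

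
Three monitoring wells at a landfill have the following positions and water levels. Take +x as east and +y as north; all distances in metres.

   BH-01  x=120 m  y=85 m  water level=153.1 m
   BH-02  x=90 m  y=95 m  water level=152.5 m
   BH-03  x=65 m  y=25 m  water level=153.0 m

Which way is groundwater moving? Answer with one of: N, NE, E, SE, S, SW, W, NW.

Differences from BH-01: to BH-02 (Δx, Δy, Δh) = (-30, 10, -0.6); to BH-03 = (-55, -60, -0.1).
Determinant of the coordinate differences = (-30)·(-60) − (-55)·10 = 2350.
∂h/∂x = [(-0.6)·(-60) − (-0.1)·10] / 2350 = +0.01574
∂h/∂y = [(-30)·(-0.1) − (-55)·(-0.6)] / 2350 = -0.01277
Flow = −∇h = (-0.01574 east, +0.01277 north), which points northwest.

NW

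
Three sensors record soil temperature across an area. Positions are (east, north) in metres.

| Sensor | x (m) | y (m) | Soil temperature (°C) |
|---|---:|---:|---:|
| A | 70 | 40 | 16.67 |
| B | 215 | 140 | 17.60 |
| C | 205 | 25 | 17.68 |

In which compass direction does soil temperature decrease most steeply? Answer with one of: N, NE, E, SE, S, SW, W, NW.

With T = a·x + b·y + c and A as origin, the differences give:
  145·a + 100·b = +0.93
  135·a + (-15)·b = +1.01
Eliminate b (×(-15) and ×100, subtract): -15675·a = -114.950 → a = ∂T/∂x = +0.007333
Back-substitute: b = ∂T/∂y = -0.001333.
Steepest decrease is along −∇f = (-0.007333 E, +0.001333 N) → west.

W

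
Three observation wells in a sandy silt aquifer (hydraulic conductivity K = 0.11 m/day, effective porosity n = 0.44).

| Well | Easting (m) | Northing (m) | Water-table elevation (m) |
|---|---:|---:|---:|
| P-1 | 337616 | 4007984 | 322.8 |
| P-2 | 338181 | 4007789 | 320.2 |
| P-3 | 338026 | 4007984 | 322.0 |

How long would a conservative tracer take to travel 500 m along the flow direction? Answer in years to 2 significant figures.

Differences from P-1: to P-2 (Δx, Δy, Δh) = (565, -195, -2.6); to P-3 = (410, 0, -0.8).
Solve a·Δx + b·Δy = Δh: det = 565·0 − 410·(-195) = 79950.
∂h/∂x = [(-2.6)·0 − (-0.8)·(-195)] / 79950 = -0.001951
∂h/∂y = [565·(-0.8) − 410·(-2.6)] / 79950 = +0.007680
|∇h| = √(-0.001951² + 0.007680²) = 0.007924
Seepage velocity v = K·i/n = 0.11 × 0.007924 / 0.44 = 0.001981 m/day.
t = 500 / 0.001981 = 2.524e+05 days = 691 years.

690 years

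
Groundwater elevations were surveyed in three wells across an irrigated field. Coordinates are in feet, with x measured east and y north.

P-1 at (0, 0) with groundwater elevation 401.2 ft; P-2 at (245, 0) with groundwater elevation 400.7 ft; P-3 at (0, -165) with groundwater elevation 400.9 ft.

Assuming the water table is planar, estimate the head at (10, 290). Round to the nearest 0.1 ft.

401.7 ft

∂h/∂x = (400.7 − 401.2) / (245 − 0) = -0.002041
∂h/∂y = (400.9 − 401.2) / (-165 − 0) = +0.001818
h(10, 290) = 401.2 + (-0.002041)·(10) + (+0.001818)·(290) = 401.2 -0.020 +0.527 = 401.707 ft.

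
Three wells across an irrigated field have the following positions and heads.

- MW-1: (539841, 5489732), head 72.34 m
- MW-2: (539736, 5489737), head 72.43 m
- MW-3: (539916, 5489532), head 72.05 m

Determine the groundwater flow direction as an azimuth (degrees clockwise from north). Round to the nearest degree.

Taking MW-1 as reference: MW-2−MW-1 = (-105, 5, +0.09); MW-3−MW-1 = (75, -200, -0.29).
Solve a·Δx + b·Δy = Δh: det = (-105)·(-200) − 75·5 = 20625.
∂h/∂x = [(+0.09)·(-200) − (-0.29)·5] / 20625 = -0.0008024
∂h/∂y = [(-105)·(-0.29) − 75·(+0.09)] / 20625 = +0.001149
Flow direction (−∇h) has components (+0.0008024 E, -0.001149 N).
Azimuth = atan2(E, N) = atan2(+0.0008024, -0.001149) = 145.1° ≈ 145°.

145°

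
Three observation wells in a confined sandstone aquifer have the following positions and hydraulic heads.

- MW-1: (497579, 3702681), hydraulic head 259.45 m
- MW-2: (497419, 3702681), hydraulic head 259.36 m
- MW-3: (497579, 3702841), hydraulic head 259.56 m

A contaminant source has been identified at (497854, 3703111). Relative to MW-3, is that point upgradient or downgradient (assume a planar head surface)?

upgradient

∂h/∂x = (259.36 − 259.45) / (497419 − 497579) = +0.0005625
∂h/∂y = (259.56 − 259.45) / (3702841 − 3702681) = +0.0006875
Head at (497854, 3703111) = 259.45 + (+0.0005625)·(275) + (+0.0006875)·(430) = 259.90 m.
That is higher than the 259.56 m at MW-3, so the point is upgradient.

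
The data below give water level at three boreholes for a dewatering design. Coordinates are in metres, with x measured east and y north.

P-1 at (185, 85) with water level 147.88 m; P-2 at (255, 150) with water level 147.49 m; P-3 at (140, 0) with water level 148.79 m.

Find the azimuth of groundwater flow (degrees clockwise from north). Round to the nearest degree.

Taking P-1 as reference: P-2−P-1 = (70, 65, -0.39); P-3−P-1 = (-45, -85, +0.91).
Determinant of the coordinate differences = 70·(-85) − (-45)·65 = -3025.
∂h/∂x = [(-0.39)·(-85) − (+0.91)·65] / -3025 = +0.008595
∂h/∂y = [70·(+0.91) − (-45)·(-0.39)] / -3025 = -0.01526
Flow direction (−∇h) has components (-0.008595 E, +0.01526 N).
Azimuth = atan2(E, N) = atan2(-0.008595, +0.01526) = 330.6° ≈ 331°.

331°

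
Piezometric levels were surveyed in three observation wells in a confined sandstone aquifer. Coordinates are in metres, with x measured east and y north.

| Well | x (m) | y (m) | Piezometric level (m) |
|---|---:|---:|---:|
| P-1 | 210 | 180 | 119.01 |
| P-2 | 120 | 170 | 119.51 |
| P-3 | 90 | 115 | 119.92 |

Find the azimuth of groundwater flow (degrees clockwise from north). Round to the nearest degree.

With h = a·x + b·y + c and P-1 as origin, the differences give:
  (-90)·a + (-10)·b = +0.50
  (-120)·a + (-65)·b = +0.91
Eliminate b (×(-65) and ×(-10), subtract): 4650·a = -23.400 → a = ∂h/∂x = -0.005032
Back-substitute: b = ∂h/∂y = -0.004710.
Flow direction (−∇h) has components (+0.005032 E, +0.004710 N).
Azimuth = atan2(E, N) = atan2(+0.005032, +0.004710) = 46.9° ≈ 047°.

047°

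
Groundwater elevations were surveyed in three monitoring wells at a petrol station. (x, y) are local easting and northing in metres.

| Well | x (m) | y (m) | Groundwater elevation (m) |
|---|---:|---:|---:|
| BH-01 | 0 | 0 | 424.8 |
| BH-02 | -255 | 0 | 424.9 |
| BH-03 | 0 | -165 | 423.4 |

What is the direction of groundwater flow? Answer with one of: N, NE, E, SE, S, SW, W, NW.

S

∂h/∂x = (424.9 − 424.8) / (-255 − 0) = -0.0003922
∂h/∂y = (423.4 − 424.8) / (-165 − 0) = +0.008485
Flow = −∇h = (+0.0003922 east, -0.008485 north), which points south.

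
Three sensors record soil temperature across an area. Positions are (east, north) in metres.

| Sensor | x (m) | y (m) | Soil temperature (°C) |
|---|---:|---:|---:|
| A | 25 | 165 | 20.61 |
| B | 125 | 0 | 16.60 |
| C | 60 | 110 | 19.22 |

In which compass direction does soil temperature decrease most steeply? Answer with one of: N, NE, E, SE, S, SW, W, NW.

With T = a·x + b·y + c and A as origin, the differences give:
  100·a + (-165)·b = -4.01
  35·a + (-55)·b = -1.39
Eliminate b (×(-55) and ×(-165), subtract): 275·a = -8.800 → a = ∂T/∂x = -0.03200
Back-substitute: b = ∂T/∂y = +0.004909.
Steepest decrease is along −∇f = (+0.03200 E, -0.004909 N) → east.

E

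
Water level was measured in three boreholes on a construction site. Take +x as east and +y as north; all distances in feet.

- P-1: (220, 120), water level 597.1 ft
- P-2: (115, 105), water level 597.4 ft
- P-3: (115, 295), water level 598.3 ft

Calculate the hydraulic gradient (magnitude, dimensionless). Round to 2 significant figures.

Three-point gradient (reference P-1): Δ to P-2 = (-105, -15, +0.3), Δ to P-3 = (-105, 175, +1.2).
∂h/∂x = -0.003534, ∂h/∂y = +0.004737 (det = -19950).
|∇h| = √(-0.003534² + 0.004737²) = 0.00591

0.0059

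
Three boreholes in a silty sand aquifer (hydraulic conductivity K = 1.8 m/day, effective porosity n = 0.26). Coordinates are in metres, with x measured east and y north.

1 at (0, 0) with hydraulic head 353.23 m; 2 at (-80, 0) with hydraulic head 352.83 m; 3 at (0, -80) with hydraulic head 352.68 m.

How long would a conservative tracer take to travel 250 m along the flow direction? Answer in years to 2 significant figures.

12 years

∂h/∂x = (352.83 − 353.23) / (-80 − 0) = +0.005000
∂h/∂y = (352.68 − 353.23) / (-80 − 0) = +0.006875
|∇h| = √(0.005000² + 0.006875²) = 0.008501
Seepage velocity v = K·i/n = 1.8 × 0.008501 / 0.26 = 0.05885 m/day.
t = 250 / 0.05885 = 4248 days = 11.6 years.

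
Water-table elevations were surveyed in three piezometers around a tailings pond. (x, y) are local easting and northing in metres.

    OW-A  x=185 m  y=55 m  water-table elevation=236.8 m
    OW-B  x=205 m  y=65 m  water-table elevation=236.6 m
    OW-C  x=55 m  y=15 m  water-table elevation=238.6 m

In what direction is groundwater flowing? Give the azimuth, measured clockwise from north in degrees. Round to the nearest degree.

With h = a·x + b·y + c and OW-A as origin, the differences give:
  20·a + 10·b = -0.2
  (-130)·a + (-40)·b = +1.8
Eliminate b (×(-40) and ×10, subtract): 500·a = -10.00 → a = ∂h/∂x = -0.02000
Back-substitute: b = ∂h/∂y = +0.02000.
Flow direction (−∇h) has components (+0.02000 E, -0.02000 N).
Azimuth = atan2(E, N) = atan2(+0.02000, -0.02000) = 135.0° ≈ 135°.

135°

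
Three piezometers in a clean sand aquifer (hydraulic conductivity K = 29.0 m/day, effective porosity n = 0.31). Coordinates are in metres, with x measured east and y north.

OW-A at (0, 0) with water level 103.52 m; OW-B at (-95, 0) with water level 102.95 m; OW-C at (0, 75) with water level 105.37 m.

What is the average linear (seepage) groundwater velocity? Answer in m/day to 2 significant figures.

2.4 m/day

∂h/∂x = (102.95 − 103.52) / (-95 − 0) = +0.006000
∂h/∂y = (105.37 − 103.52) / (75 − 0) = +0.02467
|∇h| = √(0.006000² + 0.02467²) = 0.02539
Seepage velocity v = K·i/n = 29.0 × 0.02539 / 0.31 = 2.375 m/day.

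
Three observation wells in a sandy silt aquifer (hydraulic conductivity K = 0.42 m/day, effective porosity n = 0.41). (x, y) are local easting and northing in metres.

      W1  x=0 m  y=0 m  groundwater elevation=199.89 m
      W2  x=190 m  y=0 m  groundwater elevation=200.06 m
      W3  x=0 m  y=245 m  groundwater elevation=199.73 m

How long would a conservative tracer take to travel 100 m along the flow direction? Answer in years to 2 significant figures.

∂h/∂x = (200.06 − 199.89) / (190 − 0) = +0.0008947
∂h/∂y = (199.73 − 199.89) / (245 − 0) = -0.0006531
|∇h| = √(0.0008947² + -0.0006531²) = 0.001108
Seepage velocity v = K·i/n = 0.42 × 0.001108 / 0.41 = 0.001135 m/day.
t = 100 / 0.001135 = 8.811e+04 days = 241 years.

240 years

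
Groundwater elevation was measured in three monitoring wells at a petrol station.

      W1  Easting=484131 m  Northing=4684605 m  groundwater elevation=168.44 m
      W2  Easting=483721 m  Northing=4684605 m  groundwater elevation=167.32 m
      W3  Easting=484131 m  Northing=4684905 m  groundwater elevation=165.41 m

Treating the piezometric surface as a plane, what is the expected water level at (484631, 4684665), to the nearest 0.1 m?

169.2 m

∂h/∂x = (167.32 − 168.44) / (483721 − 484131) = +0.002732
∂h/∂y = (165.41 − 168.44) / (4684905 − 4684605) = -0.01010
h(484631, 4684665) = 168.44 + (+0.002732)·(500) + (-0.01010)·(60) = 168.44 +1.366 -0.606 = 169.200 m.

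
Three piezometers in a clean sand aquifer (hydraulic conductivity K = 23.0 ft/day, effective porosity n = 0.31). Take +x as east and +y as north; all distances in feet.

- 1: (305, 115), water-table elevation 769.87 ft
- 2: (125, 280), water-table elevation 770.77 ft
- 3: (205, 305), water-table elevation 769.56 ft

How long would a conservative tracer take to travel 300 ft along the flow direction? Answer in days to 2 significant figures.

Differences from 1: to 2 (Δx, Δy, Δh) = (-180, 165, +0.90); to 3 = (-100, 190, -0.31).
Determinant of the coordinate differences = (-180)·190 − (-100)·165 = -17700.
∂h/∂x = [(+0.90)·190 − (-0.31)·165] / -17700 = -0.01255
∂h/∂y = [(-180)·(-0.31) − (-100)·(+0.90)] / -17700 = -0.008237
|∇h| = √(-0.01255² + -0.008237²) = 0.01501
Seepage velocity v = K·i/n = 23.0 × 0.01501 / 0.31 = 1.114 ft/day.
t = 300 / 1.114 = 269.3 days.

270 days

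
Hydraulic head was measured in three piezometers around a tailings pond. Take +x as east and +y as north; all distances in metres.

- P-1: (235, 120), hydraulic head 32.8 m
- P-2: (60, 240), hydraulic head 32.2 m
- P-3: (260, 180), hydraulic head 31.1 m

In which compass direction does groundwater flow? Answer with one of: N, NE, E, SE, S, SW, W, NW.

NE

With h = a·x + b·y + c and P-1 as origin, the differences give:
  (-175)·a + 120·b = -0.6
  25·a + 60·b = -1.7
Eliminate b (×60 and ×120, subtract): -13500·a = 168.00 → a = ∂h/∂x = -0.01244
Back-substitute: b = ∂h/∂y = -0.02315.
Flow = −∇h = (+0.01244 east, +0.02315 north), which points northeast.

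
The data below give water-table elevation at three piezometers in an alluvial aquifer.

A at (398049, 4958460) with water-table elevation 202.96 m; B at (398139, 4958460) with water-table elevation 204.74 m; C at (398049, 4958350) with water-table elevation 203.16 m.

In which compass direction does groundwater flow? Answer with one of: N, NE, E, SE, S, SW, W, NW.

∂h/∂x = (204.74 − 202.96) / (398139 − 398049) = +0.01978
∂h/∂y = (203.16 − 202.96) / (4958350 − 4958460) = -0.001818
Flow = −∇h = (-0.01978 east, +0.001818 north), which points west.

W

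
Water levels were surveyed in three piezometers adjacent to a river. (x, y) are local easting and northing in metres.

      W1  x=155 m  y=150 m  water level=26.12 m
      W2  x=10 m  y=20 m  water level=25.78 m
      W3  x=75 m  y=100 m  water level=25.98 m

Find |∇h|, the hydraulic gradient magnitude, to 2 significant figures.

Three-point gradient (reference W1): Δ to W2 = (-145, -130, -0.34), Δ to W3 = (-80, -50, -0.14).
∂h/∂x = +0.0003810, ∂h/∂y = +0.002190 (det = -3150).
|∇h| = √(0.0003810² + 0.002190²) = 0.002223

0.0022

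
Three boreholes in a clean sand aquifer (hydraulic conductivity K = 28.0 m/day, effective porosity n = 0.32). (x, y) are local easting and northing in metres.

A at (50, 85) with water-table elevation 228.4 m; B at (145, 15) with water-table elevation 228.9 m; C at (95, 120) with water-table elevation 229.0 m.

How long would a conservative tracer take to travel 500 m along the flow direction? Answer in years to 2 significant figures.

Differences from A: to B (Δx, Δy, Δh) = (95, -70, +0.5); to C = (45, 35, +0.6).
Determinant of the coordinate differences = 95·35 − 45·(-70) = 6475.
∂h/∂x = [(+0.5)·35 − (+0.6)·(-70)] / 6475 = +0.009189
∂h/∂y = [95·(+0.6) − 45·(+0.5)] / 6475 = +0.005328
|∇h| = √(0.009189² + 0.005328²) = 0.01062
Seepage velocity v = K·i/n = 28.0 × 0.01062 / 0.32 = 0.9292 m/day.
t = 500 / 0.9292 = 538.1 days = 1.47 years.

1.5 years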